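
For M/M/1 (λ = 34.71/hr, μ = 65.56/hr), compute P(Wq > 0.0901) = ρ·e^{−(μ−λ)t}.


ρ = 34.71/65.56 = 0.5294
P(Wq > t) = ρ·e^{−(μ−λ)t} = 0.5294·e^{−2.7796}
= 0.5294·0.062064 = 0.032859

Final: 0.032859


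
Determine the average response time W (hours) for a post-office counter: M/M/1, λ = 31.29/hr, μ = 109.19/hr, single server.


W = 1/(μ−λ) = 1/(109.19 − 31.29) = 1/77.90 = 0.01284 hr

Final: 0.01284 hr


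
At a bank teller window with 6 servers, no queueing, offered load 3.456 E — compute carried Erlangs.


B(6,3.456) = 0.079609 (Erlang-B)
Carried load = a(1 − B) = 3.456·(1 − 0.079609) = 3.456·0.920391 = 3.1809 E

Final: 3.1809 Erlangs


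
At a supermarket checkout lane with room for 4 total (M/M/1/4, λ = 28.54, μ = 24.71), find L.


ρ = 28.54/24.71 = 1.1550
L = ρ[1 − (K+1)ρ^K + Kρ^(K+1)] / [(1−ρ)(1−ρ^(K+1))]
Numerator: 1.1550·(1 − 5·1.779610 + 4·2.055446) = 0.373912
Denominator: (-0.1550)·(-1.055446) = 0.163592
L = 0.373912/0.163592 = 2.2856

Final: 2.2856


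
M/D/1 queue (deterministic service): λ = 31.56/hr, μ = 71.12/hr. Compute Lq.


ρ = 31.56/71.12 = 0.4438
M/D/1: Lq = ρ²/(2(1−ρ)) = 0.1969/(2·0.5562) = 0.17701

Final: 0.17701


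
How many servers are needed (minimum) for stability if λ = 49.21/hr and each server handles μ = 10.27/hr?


Stability requires cμ > λ ⇔ c > λ/μ.
λ/μ = 49.21/10.27 = 4.7916
Minimum integer c = ⌊4.7916⌋ + 1 = 5
Check: 5·10.27 = 51.35 > 49.21, while 4·10.27 = 41.08 ≤ 49.21

Final: 5 servers


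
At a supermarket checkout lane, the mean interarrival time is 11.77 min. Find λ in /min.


λ = 1/(interarrival time) in consistent units.
1 minute = 1 min, so λ = 1/11.77 = 0.08496 per minute

Final: 0.08496 /min


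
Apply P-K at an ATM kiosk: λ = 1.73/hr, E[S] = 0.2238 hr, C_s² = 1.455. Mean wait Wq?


ρ = λ·E[S] = 1.73·0.2238 = 0.3872
E[S²] = E[S]²(1+C_s²) = 0.2238²·(1+1.455) = 0.122962
Wq = λ·E[S²]/(2(1−ρ)) = 1.73·0.122962/(2·0.6128) = 0.17356 hr

Final: 0.17356 hr


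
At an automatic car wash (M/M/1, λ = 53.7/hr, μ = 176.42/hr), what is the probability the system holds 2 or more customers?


ρ = 53.7/176.42 = 0.3044
P(N ≥ n) = ρ^n = 0.3044^2 = 0.092652

Final: 0.092652


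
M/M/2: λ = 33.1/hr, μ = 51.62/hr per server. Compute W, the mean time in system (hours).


a = 0.6412; ρ = 0.3206; P₀ = 0.514449
Lq = P₀·a^c·ρ/(c!(1−ρ)²) = 0.07346
Wq = Lq/λ = 0.07346/33.1 = 0.002219 hr
W = Wq + 1/μ = 0.002219 + 0.01937 = 0.02159 hr

Final: 0.02159 hr


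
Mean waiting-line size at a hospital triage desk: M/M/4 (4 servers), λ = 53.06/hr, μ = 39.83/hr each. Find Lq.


a = λ/μ = 1.3322; ρ = a/4 = 0.3330
P₀ = 0.262449
Lq = P₀·a^c·ρ / (c!·(1−ρ)²) = 0.262449·3.14940·0.3330/(24·0.44484)
= 0.02578

Final: 0.02578


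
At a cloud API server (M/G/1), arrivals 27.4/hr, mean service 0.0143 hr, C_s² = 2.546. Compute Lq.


ρ = λ·E[S] = 27.4·0.0143 = 0.3918
Lq = ρ²(1+C_s²)/(2(1−ρ)) = 0.1535·(1+2.546)/(2·0.6082)
= 0.1535·3.5460/1.2164 = 0.44756

Final: 0.44756


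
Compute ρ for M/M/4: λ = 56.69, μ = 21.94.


ρ = λ/(cμ) = 56.69/(4·21.94) = 56.69/87.76 = 0.6460

Final: 0.6460


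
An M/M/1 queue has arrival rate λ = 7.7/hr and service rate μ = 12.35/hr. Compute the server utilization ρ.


ρ = λ/μ = 7.7/12.35 = 0.6235

Final: 0.6235


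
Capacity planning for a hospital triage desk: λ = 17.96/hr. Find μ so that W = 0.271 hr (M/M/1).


W = 1/(μ−λ) ⇒ μ − λ = 1/W = 1/0.271 = 3.6900
μ = λ + 1/W = 17.96 + 3.6900 = 21.6500 per hr

Final: 21.6500 /hr


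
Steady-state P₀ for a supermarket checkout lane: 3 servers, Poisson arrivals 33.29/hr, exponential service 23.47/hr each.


a = λ/μ = 33.29/23.47 = 1.4184; ρ = a/c = 0.4728
Σ_{k=0}^{2} a^k/k! (terms k=0..2) = 1.00000 + 1.41841 + 1.00594 = 3.42434
Tail: a^3/(3!(1−ρ)) = 2.85366/(6·0.5272) = 0.90215
P₀ = 1/(3.42434 + 0.90215) = 1/4.32649 = 0.231134

Final: 0.231134


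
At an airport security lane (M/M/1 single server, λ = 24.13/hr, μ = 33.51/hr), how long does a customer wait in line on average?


ρ = 24.13/33.51 = 0.7201
Wq = ρ/(μ−λ) = 0.7201/(33.51 − 24.13) = 0.7201/9.38 = 0.07677 hr

Final: 0.07677 hr


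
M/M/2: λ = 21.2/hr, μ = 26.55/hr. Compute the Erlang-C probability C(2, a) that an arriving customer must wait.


a = λ/μ = 0.7985; ρ = a/2 = 0.3992
P₀ = 0.429341 (from M/M/c formula)
C(c,a) = [a^c/(c!(1−ρ))]·P₀ = [0.63759/(2·0.6008)]·0.429341
= 0.53066·0.429341 = 0.227834

Final: 0.227834


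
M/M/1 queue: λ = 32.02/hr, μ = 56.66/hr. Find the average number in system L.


ρ = λ/μ = 32.02/56.66 = 0.5651
L = ρ/(1−ρ) = 0.5651/(1 − 0.5651) = 0.5651/0.4349 = 1.2995

Final: 1.2995


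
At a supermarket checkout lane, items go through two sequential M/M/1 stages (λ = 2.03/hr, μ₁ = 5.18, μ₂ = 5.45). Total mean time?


Each node sees arrival rate λ = 2.03/hr (tandem ⇒ throughput preserved).
W₁ = 1/(μ₁−λ) = 1/(5.18−2.03) = 0.31746 hr
W₂ = 1/(μ₂−λ) = 1/(5.45−2.03) = 0.29240 hr
W_total = W₁ + W₂ = 0.31746 + 0.29240 = 0.60986 hr

Final: 0.60986 hr


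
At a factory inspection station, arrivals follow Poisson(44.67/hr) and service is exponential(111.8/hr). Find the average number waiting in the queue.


ρ = 44.67/111.8 = 0.3996
Lq = ρ²/(1−ρ) = 0.1596/0.6004 = 0.2659

Final: 0.2659


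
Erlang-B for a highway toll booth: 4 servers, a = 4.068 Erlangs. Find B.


B(c,a) = (a^c/c!) / Σ_{k=0}^{c} a^k/k!
a^4/4! = 11.410707
Σ terms (k=0..4): 1.00000 + 4.06800 + 8.27431 + 11.21997 + 11.41071 = 35.972986
B = 11.410707/35.972986 = 0.317202

Final: 0.317202


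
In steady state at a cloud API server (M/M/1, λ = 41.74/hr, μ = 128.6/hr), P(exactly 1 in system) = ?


ρ = 41.74/128.6 = 0.3246
P_n = (1−ρ)·ρ^n = (1 − 0.3246)·0.3246^1 = 0.6754·0.324572 = 0.219225

Final: 0.219225


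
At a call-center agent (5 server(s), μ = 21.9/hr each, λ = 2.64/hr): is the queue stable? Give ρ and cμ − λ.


Total capacity cμ = 5·21.9 = 109.50/hr
ρ = λ/(cμ) = 2.64/109.50 = 0.02411
Stable ⇔ ρ < 1: YES
Spare capacity = cμ − λ = 109.50 − 2.64 = 106.86/hr

Final: ρ = 0.02411; stable; margin = 106.86/hr


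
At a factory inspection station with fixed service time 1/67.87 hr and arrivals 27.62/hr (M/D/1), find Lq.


ρ = 27.62/67.87 = 0.4070
M/D/1: Lq = ρ²/(2(1−ρ)) = 0.1656/(2·0.5930) = 0.13963

Final: 0.13963


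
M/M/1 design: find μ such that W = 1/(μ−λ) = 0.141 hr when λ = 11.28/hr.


W = 1/(μ−λ) ⇒ μ − λ = 1/W = 1/0.141 = 7.0922
μ = λ + 1/W = 11.28 + 7.0922 = 18.3722 per hr

Final: 18.3722 /hr


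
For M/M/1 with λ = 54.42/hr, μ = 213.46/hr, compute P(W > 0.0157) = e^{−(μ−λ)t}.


W ~ Exponential(μ−λ) for M/M/1.
μ − λ = 213.46 − 54.42 = 159.0400
P(W > t) = e^{−(μ−λ)t} = e^{−2.4969} = 0.082338

Final: 0.082338


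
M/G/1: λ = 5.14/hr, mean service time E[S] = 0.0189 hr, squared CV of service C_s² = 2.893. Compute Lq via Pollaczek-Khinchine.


ρ = λ·E[S] = 5.14·0.0189 = 0.09715
Lq = ρ²(1+C_s²)/(2(1−ρ)) = 0.009437·(1+2.893)/(2·0.9029)
= 0.009437·3.8930/1.8057 = 0.02035

Final: 0.02035


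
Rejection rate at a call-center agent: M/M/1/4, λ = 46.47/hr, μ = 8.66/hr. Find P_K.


ρ = λ/μ = 46.47/8.66 = 5.3661
P_K = (1−ρ)ρ^K/(1−ρ^(K+1)) = (-4.3661·829.123304)/(1 − 4449.117775)
= -3619.994471/-4448.117775 = 0.813826

Final: 0.813826


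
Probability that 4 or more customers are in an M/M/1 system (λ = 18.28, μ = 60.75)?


ρ = 18.28/60.75 = 0.3009
P(N ≥ n) = ρ^n = 0.3009^4 = 0.008198

Final: 0.008198


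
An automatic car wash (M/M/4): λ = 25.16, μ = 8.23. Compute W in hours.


a = 3.0571; ρ = 0.7643; P₀ = 0.034565
Lq = P₀·a^c·ρ/(c!(1−ρ)²) = 1.73026
Wq = Lq/λ = 1.73026/25.16 = 0.06877 hr
W = Wq + 1/μ = 0.06877 + 0.12151 = 0.19028 hr

Final: 0.19028 hr


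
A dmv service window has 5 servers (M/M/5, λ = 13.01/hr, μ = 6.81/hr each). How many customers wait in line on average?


a = λ/μ = 1.9104; ρ = a/5 = 0.3821
P₀ = 0.147154
Lq = P₀·a^c·ρ / (c!·(1−ρ)²) = 0.147154·25.44784·0.3821/(120·0.38182)
= 0.03123

Final: 0.03123


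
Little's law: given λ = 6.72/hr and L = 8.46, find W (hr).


W = L/λ = 8.46/6.72 = 1.2589 hr

Final: 1.2589 hr


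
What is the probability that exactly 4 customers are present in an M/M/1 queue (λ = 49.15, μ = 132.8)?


ρ = 49.15/132.8 = 0.3701
P_n = (1−ρ)·ρ^n = (1 − 0.3701)·0.3701^4 = 0.6299·0.018763 = 0.011819

Final: 0.011819


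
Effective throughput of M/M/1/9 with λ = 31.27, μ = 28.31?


ρ = 1.1046; P_K = (1−ρ)ρ^9/(1−ρ^10) = 0.150236
λ_eff = λ(1 − P_K) = 31.27·(1 − 0.150236) = 31.27·0.849764 = 26.5721 /hr

Final: 26.5721 /hr


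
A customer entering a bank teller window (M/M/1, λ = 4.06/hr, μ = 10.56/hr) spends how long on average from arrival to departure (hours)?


W = 1/(μ−λ) = 1/(10.56 − 4.06) = 1/6.50 = 0.1538 hr

Final: 0.1538 hr


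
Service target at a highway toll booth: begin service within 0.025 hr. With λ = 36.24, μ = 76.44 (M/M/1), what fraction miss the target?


ρ = 36.24/76.44 = 0.4741
P(Wq > t) = ρ·e^{−(μ−λ)t} = 0.4741·e^{−1.0050}
= 0.4741·0.366045 = 0.173541

Final: 0.173541


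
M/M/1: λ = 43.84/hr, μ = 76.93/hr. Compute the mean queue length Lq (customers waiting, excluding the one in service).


ρ = 43.84/76.93 = 0.5699
Lq = ρ²/(1−ρ) = 0.3248/0.4301 = 0.7550

Final: 0.7550


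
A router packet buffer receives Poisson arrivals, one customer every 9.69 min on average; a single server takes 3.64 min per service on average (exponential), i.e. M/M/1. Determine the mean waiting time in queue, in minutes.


λ = 60/9.69 = 6.1920 /hr
μ = 60/3.64 = 16.4835 /hr
ρ = λ/μ = 6.1920/16.4835 = 0.3756
Wq = ρ/(μ−λ) = 0.3756/(16.4835−6.1920) = 0.03650 hr
In minutes: 0.03650·60 = 2.190 min

Final: 2.190 min


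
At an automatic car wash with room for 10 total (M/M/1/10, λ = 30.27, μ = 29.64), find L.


ρ = 30.27/29.64 = 1.0213
L = ρ[1 − (K+1)ρ^K + Kρ^(K+1)] / [(1−ρ)(1−ρ^(K+1))]
Numerator: 1.0213·(1 − 11·1.234077 + 10·1.260307) = 0.028827
Denominator: (-0.02126)·(-0.260307) = 0.005533
L = 0.028827/0.005533 = 5.2101

Final: 5.2101


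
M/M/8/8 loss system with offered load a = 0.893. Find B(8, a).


B(c,a) = (a^c/c!) / Σ_{k=0}^{c} a^k/k!
a^8/8! = 0.00001003
Σ terms (k=0..8): 1.00000 + 0.89300 + 0.39872 + 0.11869 + 0.02650 + 0.004732 + 0.0007043 + 0.00008985 + 0.00001003 = 2.442445
B = 0.00001003/2.442445 = 0.000004106

Final: 0.000004106


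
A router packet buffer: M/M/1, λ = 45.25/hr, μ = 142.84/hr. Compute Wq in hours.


ρ = 45.25/142.84 = 0.3168
Wq = ρ/(μ−λ) = 0.3168/(142.84 − 45.25) = 0.3168/97.59 = 0.003246 hr

Final: 0.003246 hr


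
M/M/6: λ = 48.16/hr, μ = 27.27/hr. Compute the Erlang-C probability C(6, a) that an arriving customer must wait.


a = λ/μ = 1.7660; ρ = a/6 = 0.2943
P₀ = 0.170890 (from M/M/c formula)
C(c,a) = [a^c/(c!(1−ρ))]·P₀ = [30.33947/(720·0.7057)]·0.170890
= 0.05971·0.170890 = 0.010205

Final: 0.010205


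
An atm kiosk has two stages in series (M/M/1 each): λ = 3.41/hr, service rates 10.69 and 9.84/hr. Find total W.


Each node sees arrival rate λ = 3.41/hr (tandem ⇒ throughput preserved).
W₁ = 1/(μ₁−λ) = 1/(10.69−3.41) = 0.13736 hr
W₂ = 1/(μ₂−λ) = 1/(9.84−3.41) = 0.15552 hr
W_total = W₁ + W₂ = 0.13736 + 0.15552 = 0.29288 hr

Final: 0.29288 hr


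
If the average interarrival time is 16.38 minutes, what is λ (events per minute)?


λ = 1/(interarrival time) in consistent units.
1 minute = 1 min, so λ = 1/16.38 = 0.06105 per minute

Final: 0.06105 /min


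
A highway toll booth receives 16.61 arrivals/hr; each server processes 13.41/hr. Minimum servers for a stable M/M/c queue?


Stability requires cμ > λ ⇔ c > λ/μ.
λ/μ = 16.61/13.41 = 1.2386
Minimum integer c = ⌊1.2386⌋ + 1 = 2
Check: 2·13.41 = 26.82 > 16.61, while 1·13.41 = 13.41 ≤ 16.61

Final: 2 servers


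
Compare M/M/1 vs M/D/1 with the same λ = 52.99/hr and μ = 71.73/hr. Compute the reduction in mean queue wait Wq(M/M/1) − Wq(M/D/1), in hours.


ρ = 52.99/71.73 = 0.7387
Wq(M/M/1) = ρ/(μ−λ) = 0.7387/18.74 = 0.03942 hr
Wq(M/D/1) = ρ/(2(μ−λ)) = 0.01971 hr
Savings = 0.03942 − 0.01971 = 0.01971 hr

Final: 0.01971 hr


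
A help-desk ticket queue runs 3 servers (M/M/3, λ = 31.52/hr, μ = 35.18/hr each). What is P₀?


a = λ/μ = 31.52/35.18 = 0.8960; ρ = a/c = 0.2987
Σ_{k=0}^{2} a^k/k! (terms k=0..2) = 1.00000 + 0.89596 + 0.40138 = 2.29734
Tail: a^3/(3!(1−ρ)) = 0.71924/(6·0.7013) = 0.17092
P₀ = 1/(2.29734 + 0.17092) = 1/2.46826 = 0.405144

Final: 0.405144


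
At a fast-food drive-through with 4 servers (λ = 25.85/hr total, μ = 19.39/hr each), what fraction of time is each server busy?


ρ = λ/(cμ) = 25.85/(4·19.39) = 25.85/77.56 = 0.3333

Final: 0.3333


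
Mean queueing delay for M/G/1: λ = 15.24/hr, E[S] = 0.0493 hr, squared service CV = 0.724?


ρ = λ·E[S] = 15.24·0.0493 = 0.7513
E[S²] = E[S]²(1+C_s²) = 0.0493²·(1+0.724) = 0.004190
Wq = λ·E[S²]/(2(1−ρ)) = 15.24·0.004190/(2·0.2487) = 0.12840 hr

Final: 0.12840 hr


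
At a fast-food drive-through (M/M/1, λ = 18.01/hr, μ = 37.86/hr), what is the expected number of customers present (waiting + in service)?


ρ = λ/μ = 18.01/37.86 = 0.4757
L = ρ/(1−ρ) = 0.4757/(1 − 0.4757) = 0.4757/0.5243 = 0.9073

Final: 0.9073


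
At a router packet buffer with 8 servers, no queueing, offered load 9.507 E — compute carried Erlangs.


B(8,9.507) = 0.314670 (Erlang-B)
Carried load = a(1 − B) = 9.507·(1 − 0.314670) = 9.507·0.685330 = 6.5154 E

Final: 6.5154 Erlangs


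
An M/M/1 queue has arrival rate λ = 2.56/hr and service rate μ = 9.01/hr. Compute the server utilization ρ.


ρ = λ/μ = 2.56/9.01 = 0.2841

Final: 0.2841


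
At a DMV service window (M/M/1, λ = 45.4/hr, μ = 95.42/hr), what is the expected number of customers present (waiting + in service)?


ρ = λ/μ = 45.4/95.42 = 0.4758
L = ρ/(1−ρ) = 0.4758/(1 − 0.4758) = 0.4758/0.5242 = 0.9076

Final: 0.9076


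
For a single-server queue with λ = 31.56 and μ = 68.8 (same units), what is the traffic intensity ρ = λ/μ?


ρ = λ/μ = 31.56/68.8 = 0.4587

Final: 0.4587


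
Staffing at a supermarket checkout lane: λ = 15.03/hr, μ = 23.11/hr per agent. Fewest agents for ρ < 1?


Stability requires cμ > λ ⇔ c > λ/μ.
λ/μ = 15.03/23.11 = 0.6504
Minimum integer c = ⌊0.6504⌋ + 1 = 1
Check: 1·23.11 = 23.11 > 15.03, while 0·23.11 = 0.00 ≤ 15.03

Final: 1 servers


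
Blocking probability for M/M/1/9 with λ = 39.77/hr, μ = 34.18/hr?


ρ = λ/μ = 39.77/34.18 = 1.1635
P_K = (1−ρ)ρ^K/(1−ρ^(K+1)) = (-0.1635·3.908875)/(1 − 4.548156)
= -0.639281/-3.548156 = 0.180173

Final: 0.180173


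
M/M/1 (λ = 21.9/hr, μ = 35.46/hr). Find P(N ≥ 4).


ρ = 21.9/35.46 = 0.6176
P(N ≥ n) = ρ^n = 0.6176^4 = 0.145486

Final: 0.145486


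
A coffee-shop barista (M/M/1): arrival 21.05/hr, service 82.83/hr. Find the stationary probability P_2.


ρ = 21.05/82.83 = 0.2541
P_n = (1−ρ)·ρ^n = (1 − 0.2541)·0.2541^2 = 0.7459·0.064585 = 0.048171

Final: 0.048171


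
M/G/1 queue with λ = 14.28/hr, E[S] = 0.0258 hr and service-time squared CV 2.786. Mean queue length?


ρ = λ·E[S] = 14.28·0.0258 = 0.3684
Lq = ρ²(1+C_s²)/(2(1−ρ)) = 0.1357·(1+2.786)/(2·0.6316)
= 0.1357·3.7860/1.2632 = 0.40684

Final: 0.40684


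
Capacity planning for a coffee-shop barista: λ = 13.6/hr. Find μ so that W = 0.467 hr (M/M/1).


W = 1/(μ−λ) ⇒ μ − λ = 1/W = 1/0.467 = 2.1413
μ = λ + 1/W = 13.6 + 2.1413 = 15.7413 per hr

Final: 15.7413 /hr


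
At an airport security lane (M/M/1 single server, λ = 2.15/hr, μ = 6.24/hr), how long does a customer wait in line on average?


ρ = 2.15/6.24 = 0.3446
Wq = ρ/(μ−λ) = 0.3446/(6.24 − 2.15) = 0.3446/4.09 = 0.08424 hr

Final: 0.08424 hr


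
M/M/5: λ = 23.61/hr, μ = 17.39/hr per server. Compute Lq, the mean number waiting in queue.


a = λ/μ = 1.3577; ρ = a/5 = 0.2715
P₀ = 0.257019
Lq = P₀·a^c·ρ / (c!·(1−ρ)²) = 0.257019·4.61298·0.2715/(120·0.53066)
= 0.005056

Final: 0.005056


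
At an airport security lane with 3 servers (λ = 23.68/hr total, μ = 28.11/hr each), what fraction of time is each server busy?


ρ = λ/(cμ) = 23.68/(3·28.11) = 23.68/84.33 = 0.2808

Final: 0.2808


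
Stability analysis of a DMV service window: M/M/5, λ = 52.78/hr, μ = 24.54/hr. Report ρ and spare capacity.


Total capacity cμ = 5·24.54 = 122.70/hr
ρ = λ/(cμ) = 52.78/122.70 = 0.4302
Stable ⇔ ρ < 1: YES
Spare capacity = cμ − λ = 122.70 − 52.78 = 69.92/hr

Final: ρ = 0.4302; stable; margin = 69.92/hr


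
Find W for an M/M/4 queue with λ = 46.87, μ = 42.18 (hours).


a = 1.1112; ρ = 0.2778; P₀ = 0.328386
Lq = P₀·a^c·ρ/(c!(1−ρ)²) = 0.01111
Wq = Lq/λ = 0.01111/46.87 = 0.0002371 hr
W = Wq + 1/μ = 0.0002371 + 0.02371 = 0.02394 hr

Final: 0.02394 hr


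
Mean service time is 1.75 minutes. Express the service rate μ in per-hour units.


μ = 1/(service time) in consistent units.
1 hour = 60 min, so μ = 60/1.75 = 34.2857 per hour

Final: 34.2857 /hr


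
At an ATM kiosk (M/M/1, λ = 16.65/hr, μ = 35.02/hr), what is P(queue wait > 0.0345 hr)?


ρ = 16.65/35.02 = 0.4754
P(Wq > t) = ρ·e^{−(μ−λ)t} = 0.4754·e^{−0.6338}
= 0.4754·0.530590 = 0.252265

Final: 0.252265


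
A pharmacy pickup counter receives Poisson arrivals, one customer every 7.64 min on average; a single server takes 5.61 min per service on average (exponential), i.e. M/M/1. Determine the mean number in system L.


λ = 60/7.64 = 7.8534 /hr
μ = 60/5.61 = 10.6952 /hr
ρ = λ/μ = 7.8534/10.6952 = 0.7343
L = ρ/(1−ρ) = 0.7343/0.2657 = 2.7635

Final: 2.7635


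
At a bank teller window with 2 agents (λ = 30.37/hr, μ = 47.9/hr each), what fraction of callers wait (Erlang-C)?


a = λ/μ = 0.6340; ρ = a/2 = 0.3170
P₀ = 0.518586 (from M/M/c formula)
C(c,a) = [a^c/(c!(1−ρ))]·P₀ = [0.40199/(2·0.6830)]·0.518586
= 0.29429·0.518586 = 0.152615

Final: 0.152615


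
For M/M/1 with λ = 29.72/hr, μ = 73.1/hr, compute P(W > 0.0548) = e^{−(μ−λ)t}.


W ~ Exponential(μ−λ) for M/M/1.
μ − λ = 73.1 − 29.72 = 43.3800
P(W > t) = e^{−(μ−λ)t} = e^{−2.3772} = 0.092808

Final: 0.092808


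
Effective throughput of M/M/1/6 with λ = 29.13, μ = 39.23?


ρ = 0.7425; P_K = (1−ρ)ρ^6/(1−ρ^7) = 0.049291
λ_eff = λ(1 − P_K) = 29.13·(1 − 0.049291) = 29.13·0.950709 = 27.6942 /hr

Final: 27.6942 /hr


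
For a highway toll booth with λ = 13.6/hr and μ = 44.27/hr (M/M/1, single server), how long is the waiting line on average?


ρ = 13.6/44.27 = 0.3072
Lq = ρ²/(1−ρ) = 0.09438/0.6928 = 0.1362

Final: 0.1362


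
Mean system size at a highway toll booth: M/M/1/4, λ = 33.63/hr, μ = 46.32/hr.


ρ = 33.63/46.32 = 0.7260
L = ρ[1 − (K+1)ρ^K + Kρ^(K+1)] / [(1−ρ)(1−ρ^(K+1))]
Numerator: 0.7260·(1 − 5·0.277865 + 4·0.201740) = 0.303219
Denominator: (0.2740)·(0.798260) = 0.218694
L = 0.303219/0.218694 = 1.3865

Final: 1.3865


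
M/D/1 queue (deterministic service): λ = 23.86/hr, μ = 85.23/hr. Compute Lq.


ρ = 23.86/85.23 = 0.2799
M/D/1: Lq = ρ²/(2(1−ρ)) = 0.07837/(2·0.7201) = 0.05442

Final: 0.05442


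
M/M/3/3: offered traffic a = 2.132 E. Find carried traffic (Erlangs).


B(3,2.132) = 0.230082 (Erlang-B)
Carried load = a(1 − B) = 2.132·(1 − 0.230082) = 2.132·0.769918 = 1.6415 E

Final: 1.6415 Erlangs


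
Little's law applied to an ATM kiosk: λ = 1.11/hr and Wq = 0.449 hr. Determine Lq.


Lq = λWq = 1.11·0.449 = 0.4984

Final: 0.4984


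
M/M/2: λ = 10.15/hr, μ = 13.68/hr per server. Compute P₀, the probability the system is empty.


a = λ/μ = 10.15/13.68 = 0.7420; ρ = a/c = 0.3710
Σ_{k=0}^{1} a^k/k! (terms k=0..1) = 1.00000 + 0.74196 = 1.74196
Tail: a^2/(2!(1−ρ)) = 0.55050/(2·0.6290) = 0.43759
P₀ = 1/(1.74196 + 0.43759) = 1/2.17955 = 0.458811

Final: 0.458811


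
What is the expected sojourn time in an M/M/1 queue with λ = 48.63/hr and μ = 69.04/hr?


W = 1/(μ−λ) = 1/(69.04 − 48.63) = 1/20.41 = 0.04900 hr

Final: 0.04900 hr


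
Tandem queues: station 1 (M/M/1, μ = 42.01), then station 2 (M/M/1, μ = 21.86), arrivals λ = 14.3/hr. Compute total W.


Each node sees arrival rate λ = 14.3/hr (tandem ⇒ throughput preserved).
W₁ = 1/(μ₁−λ) = 1/(42.01−14.3) = 0.03609 hr
W₂ = 1/(μ₂−λ) = 1/(21.86−14.3) = 0.13228 hr
W_total = W₁ + W₂ = 0.03609 + 0.13228 = 0.16836 hr

Final: 0.16836 hr


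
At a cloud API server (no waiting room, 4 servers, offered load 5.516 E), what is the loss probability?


B(c,a) = (a^c/c!) / Σ_{k=0}^{c} a^k/k!
a^4/4! = 38.573211
Σ terms (k=0..4): 1.00000 + 5.51600 + 15.21313 + 27.97187 + 38.57321 = 88.274210
B = 38.573211/88.274210 = 0.436970

Final: 0.436970


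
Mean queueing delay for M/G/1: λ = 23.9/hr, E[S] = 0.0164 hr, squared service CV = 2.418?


ρ = λ·E[S] = 23.9·0.0164 = 0.3920
E[S²] = E[S]²(1+C_s²) = 0.0164²·(1+2.418) = 0.0009193
Wq = λ·E[S²]/(2(1−ρ)) = 23.9·0.0009193/(2·0.6080) = 0.01807 hr

Final: 0.01807 hr


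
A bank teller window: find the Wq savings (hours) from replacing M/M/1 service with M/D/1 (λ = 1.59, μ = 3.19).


ρ = 1.59/3.19 = 0.4984
Wq(M/M/1) = ρ/(μ−λ) = 0.4984/1.60 = 0.31152 hr
Wq(M/D/1) = ρ/(2(μ−λ)) = 0.15576 hr
Savings = 0.31152 − 0.15576 = 0.15576 hr

Final: 0.15576 hr


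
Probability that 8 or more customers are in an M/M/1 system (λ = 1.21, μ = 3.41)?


ρ = 1.21/3.41 = 0.3548
P(N ≥ n) = ρ^n = 0.3548^8 = 0.0002513

Final: 0.0002513


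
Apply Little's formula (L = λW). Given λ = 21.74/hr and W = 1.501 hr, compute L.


L = λW = 21.74·1.501 = 32.6317

Final: 32.6317


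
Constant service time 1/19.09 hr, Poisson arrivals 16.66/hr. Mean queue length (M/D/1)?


ρ = 16.66/19.09 = 0.8727
M/D/1: Lq = ρ²/(2(1−ρ)) = 0.7616/(2·0.1273) = 2.99163

Final: 2.99163


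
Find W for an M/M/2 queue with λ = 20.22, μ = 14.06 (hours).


a = 1.4381; ρ = 0.7191; P₀ = 0.163426
Lq = P₀·a^c·ρ/(c!(1−ρ)²) = 1.53966
Wq = Lq/λ = 1.53966/20.22 = 0.07615 hr
W = Wq + 1/μ = 0.07615 + 0.07112 = 0.14727 hr

Final: 0.14727 hr


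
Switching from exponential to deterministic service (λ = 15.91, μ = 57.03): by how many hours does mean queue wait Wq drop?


ρ = 15.91/57.03 = 0.2790
Wq(M/M/1) = ρ/(μ−λ) = 0.2790/41.12 = 0.006784 hr
Wq(M/D/1) = ρ/(2(μ−λ)) = 0.003392 hr
Savings = 0.006784 − 0.003392 = 0.003392 hr

Final: 0.003392 hr


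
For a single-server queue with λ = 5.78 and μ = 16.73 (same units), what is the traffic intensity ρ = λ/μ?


ρ = λ/μ = 5.78/16.73 = 0.3455

Final: 0.3455


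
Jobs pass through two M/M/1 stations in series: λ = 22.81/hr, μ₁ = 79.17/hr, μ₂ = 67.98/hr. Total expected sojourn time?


Each node sees arrival rate λ = 22.81/hr (tandem ⇒ throughput preserved).
W₁ = 1/(μ₁−λ) = 1/(79.17−22.81) = 0.01774 hr
W₂ = 1/(μ₂−λ) = 1/(67.98−22.81) = 0.02214 hr
W_total = W₁ + W₂ = 0.01774 + 0.02214 = 0.03988 hr

Final: 0.03988 hr


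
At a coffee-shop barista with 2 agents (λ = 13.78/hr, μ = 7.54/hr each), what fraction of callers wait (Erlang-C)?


a = λ/μ = 1.8276; ρ = a/2 = 0.9138
P₀ = 0.045045 (from M/M/c formula)
C(c,a) = [a^c/(c!(1−ρ))]·P₀ = [3.34007/(2·0.08621)]·0.045045
= 19.37241·0.045045 = 0.872631

Final: 0.872631


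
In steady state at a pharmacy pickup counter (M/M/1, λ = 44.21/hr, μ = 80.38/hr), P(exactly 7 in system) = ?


ρ = 44.21/80.38 = 0.5500
P_n = (1−ρ)·ρ^n = (1 − 0.5500)·0.5500^7 = 0.4500·0.015227 = 0.006852

Final: 0.006852


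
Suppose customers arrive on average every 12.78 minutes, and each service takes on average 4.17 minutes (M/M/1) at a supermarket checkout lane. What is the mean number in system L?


λ = 60/12.78 = 4.6948 /hr
μ = 60/4.17 = 14.3885 /hr
ρ = λ/μ = 4.6948/14.3885 = 0.3263
L = ρ/(1−ρ) = 0.3263/0.6737 = 0.4843

Final: 0.4843


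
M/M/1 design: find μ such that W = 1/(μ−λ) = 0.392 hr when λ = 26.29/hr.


W = 1/(μ−λ) ⇒ μ − λ = 1/W = 1/0.392 = 2.5510
μ = λ + 1/W = 26.29 + 2.5510 = 28.8410 per hr

Final: 28.8410 /hr


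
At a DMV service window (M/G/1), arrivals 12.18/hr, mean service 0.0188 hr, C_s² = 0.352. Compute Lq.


ρ = λ·E[S] = 12.18·0.0188 = 0.2290
Lq = ρ²(1+C_s²)/(2(1−ρ)) = 0.05243·(1+0.352)/(2·0.7710)
= 0.05243·1.3520/1.5420 = 0.04597

Final: 0.04597


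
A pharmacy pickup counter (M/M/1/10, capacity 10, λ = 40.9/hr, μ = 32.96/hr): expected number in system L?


ρ = 40.9/32.96 = 1.2409
L = ρ[1 − (K+1)ρ^K + Kρ^(K+1)] / [(1−ρ)(1−ρ^(K+1))]
Numerator: 1.2409·(1 − 11·8.656873 + 10·10.742297) = 16.376586
Denominator: (-0.2409)·(-9.742297) = 2.346900
L = 16.376586/2.346900 = 6.9780

Final: 6.9780


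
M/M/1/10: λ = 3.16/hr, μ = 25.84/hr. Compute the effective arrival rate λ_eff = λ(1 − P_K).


ρ = 0.1223; P_K = (1−ρ)ρ^10/(1−ρ^11) = 6.566e-10
λ_eff = λ(1 − P_K) = 3.16·(1 − 6.566e-10) = 3.16·1.000000 = 3.1600 /hr

Final: 3.1600 /hr


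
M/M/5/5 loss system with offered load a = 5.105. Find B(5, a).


B(c,a) = (a^c/c!) / Σ_{k=0}^{c} a^k/k!
a^5/5! = 28.893323
Σ terms (k=0..5): 1.00000 + 5.10500 + 13.03051 + 22.17359 + 28.29904 + 28.89332 = 98.501467
B = 28.893323/98.501467 = 0.293329

Final: 0.293329


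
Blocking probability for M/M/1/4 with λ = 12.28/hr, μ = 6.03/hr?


ρ = λ/μ = 12.28/6.03 = 2.0365
P_K = (1−ρ)ρ^K/(1−ρ^(K+1)) = (-1.0365·17.199833)/(1 − 35.027188)
= -17.827355/-34.027188 = 0.523915

Final: 0.523915


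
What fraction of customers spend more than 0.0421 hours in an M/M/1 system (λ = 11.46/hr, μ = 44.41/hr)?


W ~ Exponential(μ−λ) for M/M/1.
μ − λ = 44.41 − 11.46 = 32.9500
P(W > t) = e^{−(μ−λ)t} = e^{−1.3872} = 0.249775

Final: 0.249775


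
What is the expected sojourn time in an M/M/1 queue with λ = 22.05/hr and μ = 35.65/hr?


W = 1/(μ−λ) = 1/(35.65 − 22.05) = 1/13.60 = 0.07353 hr

Final: 0.07353 hr


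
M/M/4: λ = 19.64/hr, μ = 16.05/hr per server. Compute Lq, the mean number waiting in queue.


a = λ/μ = 1.2237; ρ = a/4 = 0.3059
P₀ = 0.293053
Lq = P₀·a^c·ρ / (c!·(1−ρ)²) = 0.293053·2.24216·0.3059/(24·0.48175)
= 0.01739

Final: 0.01739


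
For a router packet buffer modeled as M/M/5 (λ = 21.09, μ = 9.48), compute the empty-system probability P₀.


a = λ/μ = 21.09/9.48 = 2.2247; ρ = a/c = 0.4449
Σ_{k=0}^{4} a^k/k! (terms k=0..4) = 1.00000 + 2.22468 + 2.47461 + 1.83507 + 1.02061 = 8.55498
Tail: a^5/(5!(1−ρ)) = 54.49306/(120·0.5551) = 0.81812
P₀ = 1/(8.55498 + 0.81812) = 1/9.37310 = 0.106688

Final: 0.106688


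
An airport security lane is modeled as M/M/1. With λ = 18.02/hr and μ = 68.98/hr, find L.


ρ = λ/μ = 18.02/68.98 = 0.2612
L = ρ/(1−ρ) = 0.2612/(1 − 0.2612) = 0.2612/0.7388 = 0.3536

Final: 0.3536


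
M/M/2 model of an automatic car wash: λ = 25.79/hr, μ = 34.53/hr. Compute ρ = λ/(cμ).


ρ = λ/(cμ) = 25.79/(2·34.53) = 25.79/69.06 = 0.3734

Final: 0.3734


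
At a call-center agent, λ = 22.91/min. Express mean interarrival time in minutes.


Mean interarrival time = 1/λ = 1/22.91 minute = 0.04365 minute
In minutes: 0.04365 × 1 = 0.04365 min

Final: 0.04365 min


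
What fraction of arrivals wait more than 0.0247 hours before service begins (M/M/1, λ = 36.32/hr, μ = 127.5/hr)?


ρ = 36.32/127.5 = 0.2849
P(Wq > t) = ρ·e^{−(μ−λ)t} = 0.2849·e^{−2.2521}
= 0.2849·0.105173 = 0.029960

Final: 0.029960


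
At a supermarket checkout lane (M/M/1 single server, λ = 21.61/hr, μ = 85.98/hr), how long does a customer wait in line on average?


ρ = 21.61/85.98 = 0.2513
Wq = ρ/(μ−λ) = 0.2513/(85.98 − 21.61) = 0.2513/64.37 = 0.003905 hr

Final: 0.003905 hr


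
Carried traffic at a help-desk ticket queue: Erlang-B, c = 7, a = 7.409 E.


B(7,7.409) = 0.273786 (Erlang-B)
Carried load = a(1 − B) = 7.409·(1 − 0.273786) = 7.409·0.726214 = 5.3805 E

Final: 5.3805 Erlangs


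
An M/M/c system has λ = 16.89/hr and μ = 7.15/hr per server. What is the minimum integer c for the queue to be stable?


Stability requires cμ > λ ⇔ c > λ/μ.
λ/μ = 16.89/7.15 = 2.3622
Minimum integer c = ⌊2.3622⌋ + 1 = 3
Check: 3·7.15 = 21.45 > 16.89, while 2·7.15 = 14.30 ≤ 16.89

Final: 3 servers


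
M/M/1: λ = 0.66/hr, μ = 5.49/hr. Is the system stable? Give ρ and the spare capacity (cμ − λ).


Total capacity cμ = 1·5.49 = 5.49/hr
ρ = λ/(cμ) = 0.66/5.49 = 0.1202
Stable ⇔ ρ < 1: YES
Spare capacity = cμ − λ = 5.49 − 0.66 = 4.83/hr

Final: ρ = 0.1202; stable; margin = 4.83/hr


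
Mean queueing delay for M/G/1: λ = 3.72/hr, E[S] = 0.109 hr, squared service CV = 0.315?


ρ = λ·E[S] = 3.72·0.109 = 0.4055
E[S²] = E[S]²(1+C_s²) = 0.109²·(1+0.315) = 0.015624
Wq = λ·E[S²]/(2(1−ρ)) = 3.72·0.015624/(2·0.5945) = 0.04888 hr

Final: 0.04888 hr


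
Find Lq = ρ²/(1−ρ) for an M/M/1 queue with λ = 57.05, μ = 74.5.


ρ = 57.05/74.5 = 0.7658
Lq = ρ²/(1−ρ) = 0.5864/0.2342 = 2.5036

Final: 2.5036


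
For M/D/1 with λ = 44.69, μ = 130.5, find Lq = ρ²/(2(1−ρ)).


ρ = 44.69/130.5 = 0.3425
M/D/1: Lq = ρ²/(2(1−ρ)) = 0.1173/(2·0.6575) = 0.08917

Final: 0.08917


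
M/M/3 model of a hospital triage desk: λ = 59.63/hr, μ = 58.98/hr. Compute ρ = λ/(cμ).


ρ = λ/(cμ) = 59.63/(3·58.98) = 59.63/176.94 = 0.3370

Final: 0.3370


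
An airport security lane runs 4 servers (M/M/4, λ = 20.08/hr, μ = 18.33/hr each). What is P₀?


a = λ/μ = 20.08/18.33 = 1.0955; ρ = a/c = 0.2739
Σ_{k=0}^{3} a^k/k! (terms k=0..3) = 1.00000 + 1.09547 + 0.60003 + 0.21911 = 2.91461
Tail: a^4/(4!(1−ρ)) = 1.44014/(24·0.7261) = 0.08264
P₀ = 1/(2.91461 + 0.08264) = 1/2.99724 = 0.333640

Final: 0.333640


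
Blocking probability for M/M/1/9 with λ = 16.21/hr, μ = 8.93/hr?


ρ = λ/μ = 16.21/8.93 = 1.8152
P_K = (1−ρ)ρ^K/(1−ρ^(K+1)) = (-0.8152·213.985331)/(1 − 388.432500)
= -174.447168/-387.432500 = 0.450265

Final: 0.450265


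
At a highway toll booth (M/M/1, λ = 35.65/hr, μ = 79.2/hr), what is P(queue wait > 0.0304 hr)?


ρ = 35.65/79.2 = 0.4501
P(Wq > t) = ρ·e^{−(μ−λ)t} = 0.4501·e^{−1.3239}
= 0.4501·0.266090 = 0.119774

Final: 0.119774


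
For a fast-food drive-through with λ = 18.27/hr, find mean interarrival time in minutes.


Mean interarrival time = 1/λ = 1/18.27 hour = 0.05473 hour
In minutes: 0.05473 × 60 = 3.2841 min

Final: 3.2841 min


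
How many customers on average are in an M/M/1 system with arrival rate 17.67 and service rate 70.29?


ρ = λ/μ = 17.67/70.29 = 0.2514
L = ρ/(1−ρ) = 0.2514/(1 − 0.2514) = 0.2514/0.7486 = 0.3358

Final: 0.3358


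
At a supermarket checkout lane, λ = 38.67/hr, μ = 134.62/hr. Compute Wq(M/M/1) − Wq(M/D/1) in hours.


ρ = 38.67/134.62 = 0.2873
Wq(M/M/1) = ρ/(μ−λ) = 0.2873/95.95 = 0.002994 hr
Wq(M/D/1) = ρ/(2(μ−λ)) = 0.001497 hr
Savings = 0.002994 − 0.001497 = 0.001497 hr

Final: 0.001497 hr


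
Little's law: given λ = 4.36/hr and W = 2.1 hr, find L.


L = λW = 4.36·2.1 = 9.1560

Final: 9.1560


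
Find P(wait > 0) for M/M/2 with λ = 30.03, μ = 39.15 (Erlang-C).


a = λ/μ = 0.7670; ρ = a/2 = 0.3835
P₀ = 0.445583 (from M/M/c formula)
C(c,a) = [a^c/(c!(1−ρ))]·P₀ = [0.58837/(2·0.6165)]·0.445583
= 0.47720·0.445583 = 0.212633

Final: 0.212633


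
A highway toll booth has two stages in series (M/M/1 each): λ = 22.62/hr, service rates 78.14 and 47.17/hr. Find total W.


Each node sees arrival rate λ = 22.62/hr (tandem ⇒ throughput preserved).
W₁ = 1/(μ₁−λ) = 1/(78.14−22.62) = 0.01801 hr
W₂ = 1/(μ₂−λ) = 1/(47.17−22.62) = 0.04073 hr
W_total = W₁ + W₂ = 0.01801 + 0.04073 = 0.05874 hr

Final: 0.05874 hr


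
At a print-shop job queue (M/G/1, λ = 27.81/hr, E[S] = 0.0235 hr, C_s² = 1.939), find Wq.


ρ = λ·E[S] = 27.81·0.0235 = 0.6535
E[S²] = E[S]²(1+C_s²) = 0.0235²·(1+1.939) = 0.001623
Wq = λ·E[S²]/(2(1−ρ)) = 27.81·0.001623/(2·0.3465) = 0.06514 hr

Final: 0.06514 hr


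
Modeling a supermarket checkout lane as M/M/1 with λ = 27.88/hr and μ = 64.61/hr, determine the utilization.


ρ = λ/μ = 27.88/64.61 = 0.4315

Final: 0.4315


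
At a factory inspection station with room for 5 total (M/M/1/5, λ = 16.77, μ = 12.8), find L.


ρ = 16.77/12.8 = 1.3102
L = ρ[1 − (K+1)ρ^K + Kρ^(K+1)] / [(1−ρ)(1−ρ^(K+1))]
Numerator: 1.3102·(1 − 6·3.860250 + 5·5.057531) = 4.095750
Denominator: (-0.3102)·(-4.057531) = 1.258469
L = 4.095750/1.258469 = 3.2546

Final: 3.2546


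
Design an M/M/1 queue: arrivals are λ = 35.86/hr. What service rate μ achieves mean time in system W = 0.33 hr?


W = 1/(μ−λ) ⇒ μ − λ = 1/W = 1/0.33 = 3.0303
μ = λ + 1/W = 35.86 + 3.0303 = 38.8903 per hr

Final: 38.8903 /hr


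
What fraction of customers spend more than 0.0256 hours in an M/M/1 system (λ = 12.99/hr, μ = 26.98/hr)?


W ~ Exponential(μ−λ) for M/M/1.
μ − λ = 26.98 − 12.99 = 13.9900
P(W > t) = e^{−(μ−λ)t} = e^{−0.3581} = 0.698972

Final: 0.698972


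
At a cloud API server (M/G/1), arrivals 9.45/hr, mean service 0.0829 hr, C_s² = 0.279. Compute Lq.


ρ = λ·E[S] = 9.45·0.0829 = 0.7834
Lq = ρ²(1+C_s²)/(2(1−ρ)) = 0.6137·(1+0.279)/(2·0.2166)
= 0.6137·1.2790/0.4332 = 1.81203

Final: 1.81203


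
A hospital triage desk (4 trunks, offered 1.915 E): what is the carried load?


B(4,1.915) = 0.086482 (Erlang-B)
Carried load = a(1 − B) = 1.915·(1 − 0.086482) = 1.915·0.913518 = 1.7494 E

Final: 1.7494 Erlangs


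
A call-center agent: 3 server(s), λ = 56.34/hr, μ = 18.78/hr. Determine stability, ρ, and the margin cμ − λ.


Total capacity cμ = 3·18.78 = 56.34/hr
ρ = λ/(cμ) = 56.34/56.34 = 1.0000
Stable ⇔ ρ < 1: NO
Spare capacity = cμ − λ = 56.34 − 56.34 = 0.00/hr

Final: ρ = 1.0000; unstable; margin = 0.00/hr


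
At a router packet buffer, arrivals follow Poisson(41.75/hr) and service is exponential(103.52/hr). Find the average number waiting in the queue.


ρ = 41.75/103.52 = 0.4033
Lq = ρ²/(1−ρ) = 0.1627/0.5967 = 0.2726

Final: 0.2726


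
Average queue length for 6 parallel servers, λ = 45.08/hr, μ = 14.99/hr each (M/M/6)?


a = λ/μ = 3.0073; ρ = a/6 = 0.5012
P₀ = 0.048590
Lq = P₀·a^c·ρ / (c!·(1−ρ)²) = 0.048590·739.76477·0.5012/(720·0.24878)
= 0.10058

Final: 0.10058


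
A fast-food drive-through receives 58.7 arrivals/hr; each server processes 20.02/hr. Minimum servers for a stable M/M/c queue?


Stability requires cμ > λ ⇔ c > λ/μ.
λ/μ = 58.7/20.02 = 2.9321
Minimum integer c = ⌊2.9321⌋ + 1 = 3
Check: 3·20.02 = 60.06 > 58.7, while 2·20.02 = 40.04 ≤ 58.7

Final: 3 servers


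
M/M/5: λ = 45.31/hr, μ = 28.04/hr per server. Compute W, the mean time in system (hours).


a = 1.6159; ρ = 0.3232; P₀ = 0.198238
Lq = P₀·a^c·ρ/(c!(1−ρ)²) = 0.01284
Wq = Lq/λ = 0.01284/45.31 = 0.0002834 hr
W = Wq + 1/μ = 0.0002834 + 0.03566 = 0.03595 hr

Final: 0.03595 hr


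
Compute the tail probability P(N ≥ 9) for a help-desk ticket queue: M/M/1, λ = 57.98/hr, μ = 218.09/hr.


ρ = 57.98/218.09 = 0.2659
P(N ≥ n) = ρ^n = 0.2659^9 = 0.000006634

Final: 0.000006634


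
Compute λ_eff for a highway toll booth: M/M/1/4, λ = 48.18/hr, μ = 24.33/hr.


ρ = 1.9803; P_K = (1−ρ)ρ^4/(1−ρ^5) = 0.511826
λ_eff = λ(1 − P_K) = 48.18·(1 − 0.511826) = 48.18·0.488174 = 23.5202 /hr

Final: 23.5202 /hr


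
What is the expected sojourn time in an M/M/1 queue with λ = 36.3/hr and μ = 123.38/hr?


W = 1/(μ−λ) = 1/(123.38 − 36.3) = 1/87.08 = 0.01148 hr

Final: 0.01148 hr


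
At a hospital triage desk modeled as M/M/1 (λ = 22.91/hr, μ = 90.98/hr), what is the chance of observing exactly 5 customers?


ρ = 22.91/90.98 = 0.2518
P_n = (1−ρ)·ρ^n = (1 − 0.2518)·0.2518^5 = 0.7482·0.001013 = 0.0007575

Final: 0.0007575


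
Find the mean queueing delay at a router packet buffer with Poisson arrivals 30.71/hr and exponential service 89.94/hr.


ρ = 30.71/89.94 = 0.3414
Wq = ρ/(μ−λ) = 0.3414/(89.94 − 30.71) = 0.3414/59.23 = 0.005765 hr

Final: 0.005765 hr


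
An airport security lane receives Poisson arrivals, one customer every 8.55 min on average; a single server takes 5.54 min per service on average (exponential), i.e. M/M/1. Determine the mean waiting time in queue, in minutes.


λ = 60/8.55 = 7.0175 /hr
μ = 60/5.54 = 10.8303 /hr
ρ = λ/μ = 7.0175/10.8303 = 0.6480
Wq = ρ/(μ−λ) = 0.6480/(10.8303−7.0175) = 0.16994 hr
In minutes: 0.16994·60 = 10.197 min

Final: 10.197 min


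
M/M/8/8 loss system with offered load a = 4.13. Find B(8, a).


B(c,a) = (a^c/c!) / Σ_{k=0}^{c} a^k/k!
a^8/8! = 2.099326
Σ terms (k=0..8): 1.00000 + 4.13000 + 8.52845 + 11.74083 + 12.12241 + 10.01311 + 6.89236 + 4.06649 + 2.09933 = 60.592978
B = 2.099326/60.592978 = 0.034646

Final: 0.034646


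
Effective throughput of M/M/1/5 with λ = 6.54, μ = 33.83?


ρ = 0.1933; P_K = (1−ρ)ρ^5/(1−ρ^6) = 0.0002178
λ_eff = λ(1 − P_K) = 6.54·(1 − 0.0002178) = 6.54·0.999782 = 6.5386 /hr

Final: 6.5386 /hr


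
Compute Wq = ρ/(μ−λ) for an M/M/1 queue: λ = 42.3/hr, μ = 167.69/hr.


ρ = 42.3/167.69 = 0.2523
Wq = ρ/(μ−λ) = 0.2523/(167.69 − 42.3) = 0.2523/125.39 = 0.002012 hr

Final: 0.002012 hr


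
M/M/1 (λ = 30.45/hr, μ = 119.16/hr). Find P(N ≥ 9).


ρ = 30.45/119.16 = 0.2555
P(N ≥ n) = ρ^n = 0.2555^9 = 0.000004646

Final: 0.000004646


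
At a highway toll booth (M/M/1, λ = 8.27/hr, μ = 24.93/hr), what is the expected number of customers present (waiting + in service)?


ρ = λ/μ = 8.27/24.93 = 0.3317
L = ρ/(1−ρ) = 0.3317/(1 − 0.3317) = 0.3317/0.6683 = 0.4964

Final: 0.4964


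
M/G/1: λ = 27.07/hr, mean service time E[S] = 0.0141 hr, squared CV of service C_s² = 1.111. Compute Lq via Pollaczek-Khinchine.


ρ = λ·E[S] = 27.07·0.0141 = 0.3817
Lq = ρ²(1+C_s²)/(2(1−ρ)) = 0.1457·(1+1.111)/(2·0.6183)
= 0.1457·2.1110/1.2366 = 0.24869

Final: 0.24869


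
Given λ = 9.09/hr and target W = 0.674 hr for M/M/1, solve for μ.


W = 1/(μ−λ) ⇒ μ − λ = 1/W = 1/0.674 = 1.4837
μ = λ + 1/W = 9.09 + 1.4837 = 10.5737 per hr

Final: 10.5737 /hr


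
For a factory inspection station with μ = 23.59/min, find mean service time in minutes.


Mean service time = 1/μ = 1/23.59 minute = 0.04239 minute
In minutes: 0.04239 × 1 = 0.04239 min

Final: 0.04239 min


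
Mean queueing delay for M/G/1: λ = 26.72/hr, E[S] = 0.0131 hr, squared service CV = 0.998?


ρ = λ·E[S] = 26.72·0.0131 = 0.3500
E[S²] = E[S]²(1+C_s²) = 0.0131²·(1+0.998) = 0.0003429
Wq = λ·E[S²]/(2(1−ρ)) = 26.72·0.0003429/(2·0.6500) = 0.007048 hr

Final: 0.007048 hr


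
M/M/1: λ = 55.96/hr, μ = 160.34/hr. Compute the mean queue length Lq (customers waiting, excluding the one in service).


ρ = 55.96/160.34 = 0.3490
Lq = ρ²/(1−ρ) = 0.1218/0.6510 = 0.1871

Final: 0.1871


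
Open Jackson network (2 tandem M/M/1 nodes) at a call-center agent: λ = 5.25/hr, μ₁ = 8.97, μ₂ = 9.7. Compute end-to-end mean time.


Each node sees arrival rate λ = 5.25/hr (tandem ⇒ throughput preserved).
W₁ = 1/(μ₁−λ) = 1/(8.97−5.25) = 0.26882 hr
W₂ = 1/(μ₂−λ) = 1/(9.7−5.25) = 0.22472 hr
W_total = W₁ + W₂ = 0.26882 + 0.22472 = 0.49354 hr

Final: 0.49354 hr
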